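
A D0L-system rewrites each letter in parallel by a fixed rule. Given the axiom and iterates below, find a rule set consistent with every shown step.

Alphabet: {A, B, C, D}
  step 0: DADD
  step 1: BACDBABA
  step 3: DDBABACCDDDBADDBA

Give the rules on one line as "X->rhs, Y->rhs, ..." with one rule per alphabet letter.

A->CD, B->C, C->D, D->BA

  step 0 ⇒ step 1: DADD ⇒ BA·CD·BA·BA
    A ↦ CD
    D ↦ BA
    B ↦ C  (constrained at step 1)
    C ↦ D  (constrained at step 1)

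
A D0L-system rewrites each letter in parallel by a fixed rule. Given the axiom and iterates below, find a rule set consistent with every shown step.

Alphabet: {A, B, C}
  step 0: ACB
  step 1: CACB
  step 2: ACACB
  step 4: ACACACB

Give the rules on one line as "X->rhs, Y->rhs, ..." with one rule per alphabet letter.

  step 1 ⇒ step 2: CACB ⇒ A·C·A·CB
    A ↦ C
    B ↦ CB
    C ↦ A

A->C, B->CB, C->A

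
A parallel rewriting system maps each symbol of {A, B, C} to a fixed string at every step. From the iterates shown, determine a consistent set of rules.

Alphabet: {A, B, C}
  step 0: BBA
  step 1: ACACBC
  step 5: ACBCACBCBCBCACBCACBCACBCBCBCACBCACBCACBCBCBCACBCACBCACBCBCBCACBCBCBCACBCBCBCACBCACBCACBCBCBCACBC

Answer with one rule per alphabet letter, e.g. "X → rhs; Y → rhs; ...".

  step 0 ⇒ step 1: BBA ⇒ AC·AC·BC
    A ↦ BC
    B ↦ AC
    C ↦ BC  (constrained at step 1)

A->BC, B->AC, C->BC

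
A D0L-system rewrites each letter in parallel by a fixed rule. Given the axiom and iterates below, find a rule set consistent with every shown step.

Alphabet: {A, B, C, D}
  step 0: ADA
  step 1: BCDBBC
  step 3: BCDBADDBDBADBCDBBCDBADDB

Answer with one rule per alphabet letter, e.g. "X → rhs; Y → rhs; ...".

A->BC, B->AD, C->BD, D->DB

  step 0 ⇒ step 1: ADA ⇒ BC·DB·BC
    A ↦ BC
    D ↦ DB
    B ↦ AD  (constrained at step 1)
    C ↦ BD  (constrained at step 1)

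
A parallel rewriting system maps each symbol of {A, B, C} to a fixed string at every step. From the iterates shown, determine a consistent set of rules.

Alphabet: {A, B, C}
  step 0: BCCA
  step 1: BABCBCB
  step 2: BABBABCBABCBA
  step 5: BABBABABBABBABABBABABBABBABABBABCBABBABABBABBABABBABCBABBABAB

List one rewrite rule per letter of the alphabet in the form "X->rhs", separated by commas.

  step 1 ⇒ step 2: BABCBCB ⇒ BA·B·BA·BC·BA·BC·BA
    A ↦ B
    B ↦ BA
    C ↦ BC

A->B, B->BA, C->BC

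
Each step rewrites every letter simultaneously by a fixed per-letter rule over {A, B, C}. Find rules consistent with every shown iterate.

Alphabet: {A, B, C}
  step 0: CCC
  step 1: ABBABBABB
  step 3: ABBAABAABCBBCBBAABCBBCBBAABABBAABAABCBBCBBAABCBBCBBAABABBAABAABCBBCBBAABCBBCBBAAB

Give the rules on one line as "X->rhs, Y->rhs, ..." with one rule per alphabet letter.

  step 0 ⇒ step 1: CCC ⇒ ABB·ABB·ABB
    C ↦ ABB
    A ↦ CBB  (constrained at step 1)
    B ↦ AAB  (constrained at step 1)

A->CBB, B->AAB, C->ABB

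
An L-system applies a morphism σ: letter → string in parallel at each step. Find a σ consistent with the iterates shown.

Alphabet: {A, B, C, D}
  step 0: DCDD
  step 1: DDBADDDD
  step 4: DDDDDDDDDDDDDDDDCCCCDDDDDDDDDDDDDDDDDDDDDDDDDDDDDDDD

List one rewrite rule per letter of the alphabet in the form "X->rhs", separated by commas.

  step 0 ⇒ step 1: DCDD ⇒ DD·BA·DD·DD
    C ↦ BA
    D ↦ DD
    A ↦ C  (constrained at step 1)
    B ↦ C  (constrained at step 1)

A->C, B->C, C->BA, D->DD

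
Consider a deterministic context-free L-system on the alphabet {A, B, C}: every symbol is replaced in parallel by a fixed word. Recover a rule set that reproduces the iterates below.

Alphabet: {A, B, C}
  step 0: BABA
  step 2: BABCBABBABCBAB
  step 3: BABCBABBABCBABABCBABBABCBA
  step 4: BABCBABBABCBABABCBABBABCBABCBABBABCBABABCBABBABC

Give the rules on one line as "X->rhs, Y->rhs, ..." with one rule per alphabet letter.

A->BC, B->BA, C->B

  step 3 ⇒ step 4: BABCBABBABCBABABCBABBABCBA ⇒ BA·BC·BA·B·BA·BC·BA·BA·BC·BA·B·BA·BC·BA·BC·BA·B·BA·BC·BA·BA·BC·BA·B·BA·BC
    A ↦ BC
    B ↦ BA
    C ↦ B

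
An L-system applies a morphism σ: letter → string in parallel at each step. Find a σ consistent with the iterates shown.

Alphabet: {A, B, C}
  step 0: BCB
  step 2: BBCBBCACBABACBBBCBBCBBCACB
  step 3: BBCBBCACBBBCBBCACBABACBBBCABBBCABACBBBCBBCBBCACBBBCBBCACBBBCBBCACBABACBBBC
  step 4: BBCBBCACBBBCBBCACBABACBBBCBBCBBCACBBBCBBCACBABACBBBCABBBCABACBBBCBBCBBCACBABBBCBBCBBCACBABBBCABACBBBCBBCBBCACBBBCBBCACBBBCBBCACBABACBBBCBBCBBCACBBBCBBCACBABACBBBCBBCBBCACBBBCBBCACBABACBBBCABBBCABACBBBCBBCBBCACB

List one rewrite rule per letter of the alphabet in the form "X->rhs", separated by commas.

  step 3 ⇒ step 4: BBCBBCACBBBCBBCACBABACBBBCABBBCABACBBBCBBCBBCACBBBCBBCACBBBCBBCACBABACBBBC ⇒ BBC·BBC·ACB·BBC·BBC·ACB·AB·ACB·BBC·BBC·BBC·ACB·BBC·BBC·ACB·AB·ACB·BBC·AB·BBC·AB·ACB·BBC·BBC·BBC·ACB·AB·BBC·BBC·BBC·ACB·AB·BBC·AB·ACB·BBC·BBC·BBC·ACB·BBC·BBC·ACB·BBC·BBC·ACB·AB·ACB·BBC·BBC·BBC·ACB·BBC·BBC·ACB·AB·ACB·BBC·BBC·BBC·ACB·BBC·BBC·ACB·AB·ACB·BBC·AB·BBC·AB·ACB·BBC·BBC·BBC·ACB
    A ↦ AB
    B ↦ BBC
    C ↦ ACB

A->AB, B->BBC, C->ACB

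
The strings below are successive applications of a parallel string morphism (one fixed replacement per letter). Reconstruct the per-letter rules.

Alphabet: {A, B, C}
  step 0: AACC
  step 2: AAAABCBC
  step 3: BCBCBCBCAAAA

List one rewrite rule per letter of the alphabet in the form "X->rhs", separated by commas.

A->BC, B->A, C->A

  step 2 ⇒ step 3: AAAABCBC ⇒ BC·BC·BC·BC·A·A·A·A
    A ↦ BC
    B ↦ A
    C ↦ A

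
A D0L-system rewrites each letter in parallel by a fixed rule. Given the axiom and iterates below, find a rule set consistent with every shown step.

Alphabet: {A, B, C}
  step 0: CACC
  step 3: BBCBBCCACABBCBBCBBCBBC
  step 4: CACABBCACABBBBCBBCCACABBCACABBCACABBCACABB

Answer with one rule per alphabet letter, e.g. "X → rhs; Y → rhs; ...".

A->C, B->CA, C->BB

  step 3 ⇒ step 4: BBCBBCCACABBCBBCBBCBBC ⇒ CA·CA·BB·CA·CA·BB·BB·C·BB·C·CA·CA·BB·CA·CA·BB·CA·CA·BB·CA·CA·BB
    A ↦ C
    B ↦ CA
    C ↦ BB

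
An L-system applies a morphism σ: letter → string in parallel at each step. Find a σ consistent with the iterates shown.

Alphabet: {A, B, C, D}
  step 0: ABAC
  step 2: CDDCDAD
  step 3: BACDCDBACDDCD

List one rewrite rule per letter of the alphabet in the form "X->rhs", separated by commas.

A->D, B->A, C->BA, D->CD

  step 2 ⇒ step 3: CDDCDAD ⇒ BA·CD·CD·BA·CD·D·CD
    A ↦ D
    C ↦ BA
    D ↦ CD
    B ↦ A  (constrained at step 0)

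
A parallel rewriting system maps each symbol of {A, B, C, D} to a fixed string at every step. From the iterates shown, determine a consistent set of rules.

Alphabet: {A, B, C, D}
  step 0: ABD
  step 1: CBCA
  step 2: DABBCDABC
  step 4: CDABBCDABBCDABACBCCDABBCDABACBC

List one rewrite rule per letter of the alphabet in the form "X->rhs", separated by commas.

  step 1 ⇒ step 2: CBCA ⇒ DAB·BC·DAB·C
    A ↦ C
    B ↦ BC
    C ↦ DAB
  step 0 ⇒ step 1: ABD ⇒ C·BC·A
    D ↦ A

A->C, B->BC, C->DAB, D->A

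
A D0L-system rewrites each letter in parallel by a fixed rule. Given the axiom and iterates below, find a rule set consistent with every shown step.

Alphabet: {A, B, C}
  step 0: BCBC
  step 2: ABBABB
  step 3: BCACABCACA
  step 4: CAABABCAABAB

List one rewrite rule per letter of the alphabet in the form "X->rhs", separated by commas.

  step 3 ⇒ step 4: BCACABCACA ⇒ CA·A·B·A·B·CA·A·B·A·B
    A ↦ B
    B ↦ CA
    C ↦ A

A->B, B->CA, C->A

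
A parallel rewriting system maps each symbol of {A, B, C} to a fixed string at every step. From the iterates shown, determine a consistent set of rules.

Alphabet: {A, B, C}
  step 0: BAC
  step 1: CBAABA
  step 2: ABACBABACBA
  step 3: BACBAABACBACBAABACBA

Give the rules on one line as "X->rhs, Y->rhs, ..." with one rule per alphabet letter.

A->BA, B->C, C->ABA

  step 2 ⇒ step 3: ABACBABACBA ⇒ BA·C·BA·ABA·C·BA·C·BA·ABA·C·BA
    A ↦ BA
    B ↦ C
    C ↦ ABA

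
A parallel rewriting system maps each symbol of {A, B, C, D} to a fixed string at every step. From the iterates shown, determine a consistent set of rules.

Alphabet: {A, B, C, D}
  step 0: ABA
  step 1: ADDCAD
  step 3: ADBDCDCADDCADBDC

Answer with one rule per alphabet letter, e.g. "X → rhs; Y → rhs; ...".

A->AD, B->DC, C->AB, D->B

  step 0 ⇒ step 1: ABA ⇒ AD·DC·AD
    A ↦ AD
    B ↦ DC
    C ↦ AB  (constrained at step 1)
    D ↦ B  (constrained at step 1)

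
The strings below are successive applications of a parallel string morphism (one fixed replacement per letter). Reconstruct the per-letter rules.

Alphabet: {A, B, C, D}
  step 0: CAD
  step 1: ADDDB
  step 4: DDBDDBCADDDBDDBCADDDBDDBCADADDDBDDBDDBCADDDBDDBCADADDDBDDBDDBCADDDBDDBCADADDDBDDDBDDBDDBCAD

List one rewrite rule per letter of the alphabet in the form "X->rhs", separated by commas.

  step 0 ⇒ step 1: CAD ⇒ A·D·DDB
    A ↦ D
    C ↦ A
    D ↦ DDB
    B ↦ CAD  (constrained at step 1)

A->D, B->CAD, C->A, D->DDB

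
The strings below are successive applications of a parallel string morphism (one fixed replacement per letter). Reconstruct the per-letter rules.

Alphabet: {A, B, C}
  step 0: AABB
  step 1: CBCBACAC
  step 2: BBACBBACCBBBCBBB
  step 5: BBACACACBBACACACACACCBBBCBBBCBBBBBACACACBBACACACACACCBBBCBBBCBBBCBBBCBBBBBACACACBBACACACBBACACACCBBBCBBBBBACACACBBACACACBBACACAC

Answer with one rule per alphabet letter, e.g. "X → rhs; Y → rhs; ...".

  step 1 ⇒ step 2: CBCBACAC ⇒ BB·AC·BB·AC·CB·BB·CB·BB
    A ↦ CB
    B ↦ AC
    C ↦ BB

A->CB, B->AC, C->BB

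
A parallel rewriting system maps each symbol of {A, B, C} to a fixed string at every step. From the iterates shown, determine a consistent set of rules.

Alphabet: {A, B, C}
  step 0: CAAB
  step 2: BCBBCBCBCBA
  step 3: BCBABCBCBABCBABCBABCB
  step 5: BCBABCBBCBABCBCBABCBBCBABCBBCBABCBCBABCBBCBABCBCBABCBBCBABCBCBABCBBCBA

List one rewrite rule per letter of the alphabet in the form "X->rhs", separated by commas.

A->B, B->BC, C->BA

  step 2 ⇒ step 3: BCBBCBCBCBA ⇒ BC·BA·BC·BC·BA·BC·BA·BC·BA·BC·B
    A ↦ B
    B ↦ BC
    C ↦ BA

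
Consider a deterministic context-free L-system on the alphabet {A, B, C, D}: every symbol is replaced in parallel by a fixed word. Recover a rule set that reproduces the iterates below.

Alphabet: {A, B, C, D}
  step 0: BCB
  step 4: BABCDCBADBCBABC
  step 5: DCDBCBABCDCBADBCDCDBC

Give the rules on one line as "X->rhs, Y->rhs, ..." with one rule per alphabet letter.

  step 4 ⇒ step 5: BABCDCBADBCBABC ⇒ D·C·D·BC·BA·BC·D·C·BA·D·BC·D·C·D·BC
    A ↦ C
    B ↦ D
    C ↦ BC
    D ↦ BA

A->C, B->D, C->BC, D->BA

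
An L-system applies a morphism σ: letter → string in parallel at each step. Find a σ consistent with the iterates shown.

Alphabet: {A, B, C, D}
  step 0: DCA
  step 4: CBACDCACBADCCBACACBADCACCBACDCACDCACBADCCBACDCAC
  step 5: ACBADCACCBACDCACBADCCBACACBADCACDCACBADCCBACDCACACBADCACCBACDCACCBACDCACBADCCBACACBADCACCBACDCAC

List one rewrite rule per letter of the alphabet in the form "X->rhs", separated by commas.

  step 4 ⇒ step 5: CBACDCACBADCCBACACBADCACCBACDCACDCACBADCCBACDCAC ⇒ AC·BA·DC·AC·CB·AC·DC·AC·BA·DC·CB·AC·AC·BA·DC·AC·DC·AC·BA·DC·CB·AC·DC·AC·AC·BA·DC·AC·CB·AC·DC·AC·CB·AC·DC·AC·BA·DC·CB·AC·AC·BA·DC·AC·CB·AC·DC·AC
    A ↦ DC
    B ↦ BA
    C ↦ AC
    D ↦ CB

A->DC, B->BA, C->AC, D->CB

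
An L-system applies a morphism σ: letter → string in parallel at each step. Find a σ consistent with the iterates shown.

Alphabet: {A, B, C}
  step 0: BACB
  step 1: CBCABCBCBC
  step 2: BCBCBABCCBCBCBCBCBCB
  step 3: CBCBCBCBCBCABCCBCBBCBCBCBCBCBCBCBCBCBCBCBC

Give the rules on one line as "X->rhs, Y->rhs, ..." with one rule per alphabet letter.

  step 2 ⇒ step 3: BCBCBABCCBCBCBCBCBCB ⇒ CBC·B·CBC·B·CBC·ABC·CBC·B·B·CBC·B·CBC·B·CBC·B·CBC·B·CBC·B·CBC
    A ↦ ABC
    B ↦ CBC
    C ↦ B

A->ABC, B->CBC, C->B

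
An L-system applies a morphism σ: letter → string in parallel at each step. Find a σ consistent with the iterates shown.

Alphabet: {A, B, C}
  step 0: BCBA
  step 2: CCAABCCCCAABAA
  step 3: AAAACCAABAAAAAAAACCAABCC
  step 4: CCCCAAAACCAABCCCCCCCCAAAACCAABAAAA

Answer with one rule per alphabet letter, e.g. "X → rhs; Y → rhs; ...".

  step 3 ⇒ step 4: AAAACCAABAAAAAAAACCAABCC ⇒ C·C·C·C·AA·AA·C·C·AAB·C·C·C·C·C·C·C·C·AA·AA·C·C·AAB·AA·AA
    A ↦ C
    B ↦ AAB
    C ↦ AA

A->C, B->AAB, C->AA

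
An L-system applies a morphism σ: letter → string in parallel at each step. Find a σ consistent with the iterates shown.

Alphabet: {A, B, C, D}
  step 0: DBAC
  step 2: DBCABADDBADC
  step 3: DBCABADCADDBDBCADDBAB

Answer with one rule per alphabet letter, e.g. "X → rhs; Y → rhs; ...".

A->AD, B->C, C->AB, D->DB

  step 2 ⇒ step 3: DBCABADDBADC ⇒ DB·C·AB·AD·C·AD·DB·DB·C·AD·DB·AB
    A ↦ AD
    B ↦ C
    C ↦ AB
    D ↦ DB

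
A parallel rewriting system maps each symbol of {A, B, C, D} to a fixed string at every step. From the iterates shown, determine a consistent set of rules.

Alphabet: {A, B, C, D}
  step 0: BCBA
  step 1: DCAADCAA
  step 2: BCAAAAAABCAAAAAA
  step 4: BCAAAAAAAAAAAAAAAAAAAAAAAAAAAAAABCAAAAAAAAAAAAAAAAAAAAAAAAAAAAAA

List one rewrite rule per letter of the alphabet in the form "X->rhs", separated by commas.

A->AA, B->DC, C->AA, D->BC

  step 1 ⇒ step 2: DCAADCAA ⇒ BC·AA·AA·AA·BC·AA·AA·AA
    A ↦ AA
    C ↦ AA
    D ↦ BC
  step 0 ⇒ step 1: BCBA ⇒ DC·AA·DC·AA
    B ↦ DC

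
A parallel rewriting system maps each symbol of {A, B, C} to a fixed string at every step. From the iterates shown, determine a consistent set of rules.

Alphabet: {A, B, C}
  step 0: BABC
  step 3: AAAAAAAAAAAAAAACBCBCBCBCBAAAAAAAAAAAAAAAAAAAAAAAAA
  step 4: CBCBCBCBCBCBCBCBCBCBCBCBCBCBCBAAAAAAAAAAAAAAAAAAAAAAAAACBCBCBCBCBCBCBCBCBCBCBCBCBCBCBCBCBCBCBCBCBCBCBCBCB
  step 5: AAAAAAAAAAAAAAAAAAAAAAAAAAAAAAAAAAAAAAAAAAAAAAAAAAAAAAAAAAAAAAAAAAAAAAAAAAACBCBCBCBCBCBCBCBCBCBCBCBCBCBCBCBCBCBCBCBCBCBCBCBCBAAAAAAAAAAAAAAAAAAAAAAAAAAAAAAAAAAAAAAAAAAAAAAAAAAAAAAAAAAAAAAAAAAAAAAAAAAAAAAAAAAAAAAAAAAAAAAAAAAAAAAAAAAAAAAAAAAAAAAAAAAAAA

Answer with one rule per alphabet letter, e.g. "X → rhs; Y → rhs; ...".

A->CB, B->AAA, C->AA

  step 4 ⇒ step 5: CBCBCBCBCBCBCBCBCBCBCBCBCBCBCBAAAAAAAAAAAAAAAAAAAAAAAAACBCBCBCBCBCBCBCBCBCBCBCBCBCBCBCBCBCBCBCBCBCBCBCBCB ⇒ AA·AAA·AA·AAA·AA·AAA·AA·AAA·AA·AAA·AA·AAA·AA·AAA·AA·AAA·AA·AAA·AA·AAA·AA·AAA·AA·AAA·AA·AAA·AA·AAA·AA·AAA·CB·CB·CB·CB·CB·CB·CB·CB·CB·CB·CB·CB·CB·CB·CB·CB·CB·CB·CB·CB·CB·CB·CB·CB·CB·AA·AAA·AA·AAA·AA·AAA·AA·AAA·AA·AAA·AA·AAA·AA·AAA·AA·AAA·AA·AAA·AA·AAA·AA·AAA·AA·AAA·AA·AAA·AA·AAA·AA·AAA·AA·AAA·AA·AAA·AA·AAA·AA·AAA·AA·AAA·AA·AAA·AA·AAA·AA·AAA·AA·AAA·AA·AAA
    A ↦ CB
    B ↦ AAA
    C ↦ AA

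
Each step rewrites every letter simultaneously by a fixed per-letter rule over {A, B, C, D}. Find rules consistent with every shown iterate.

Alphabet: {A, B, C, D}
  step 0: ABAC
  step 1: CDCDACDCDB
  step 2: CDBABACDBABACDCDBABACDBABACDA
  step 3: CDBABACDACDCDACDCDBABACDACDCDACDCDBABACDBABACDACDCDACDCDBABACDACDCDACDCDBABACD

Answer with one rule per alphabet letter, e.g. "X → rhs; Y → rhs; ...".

A->CD, B->CDA, C->CDB, D->ABA

  step 2 ⇒ step 3: CDBABACDBABACDCDBABACDBABACDA ⇒ CDB·ABA·CDA·CD·CDA·CD·CDB·ABA·CDA·CD·CDA·CD·CDB·ABA·CDB·ABA·CDA·CD·CDA·CD·CDB·ABA·CDA·CD·CDA·CD·CDB·ABA·CD
    A ↦ CD
    B ↦ CDA
    C ↦ CDB
    D ↦ ABA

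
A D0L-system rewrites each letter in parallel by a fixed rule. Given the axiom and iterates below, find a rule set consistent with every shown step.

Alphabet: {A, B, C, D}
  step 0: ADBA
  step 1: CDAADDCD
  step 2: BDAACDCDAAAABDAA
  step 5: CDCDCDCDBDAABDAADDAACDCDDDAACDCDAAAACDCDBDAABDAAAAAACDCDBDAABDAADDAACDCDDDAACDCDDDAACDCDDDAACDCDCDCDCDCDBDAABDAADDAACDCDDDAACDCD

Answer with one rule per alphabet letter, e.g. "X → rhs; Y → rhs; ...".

A->CD, B->DD, C->BD, D->AA

  step 1 ⇒ step 2: CDAADDCD ⇒ BD·AA·CD·CD·AA·AA·BD·AA
    A ↦ CD
    C ↦ BD
    D ↦ AA
  step 0 ⇒ step 1: ADBA ⇒ CD·AA·DD·CD
    B ↦ DD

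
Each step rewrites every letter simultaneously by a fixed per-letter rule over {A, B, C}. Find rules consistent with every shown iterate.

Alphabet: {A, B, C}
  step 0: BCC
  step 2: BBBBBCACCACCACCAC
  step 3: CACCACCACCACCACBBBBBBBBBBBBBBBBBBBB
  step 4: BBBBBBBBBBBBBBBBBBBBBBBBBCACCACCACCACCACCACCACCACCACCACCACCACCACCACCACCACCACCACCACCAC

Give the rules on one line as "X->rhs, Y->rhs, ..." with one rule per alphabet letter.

  step 3 ⇒ step 4: CACCACCACCACCACBBBBBBBBBBBBBBBBBBBB ⇒ BB·B·BB·BB·B·BB·BB·B·BB·BB·B·BB·BB·B·BB·CAC·CAC·CAC·CAC·CAC·CAC·CAC·CAC·CAC·CAC·CAC·CAC·CAC·CAC·CAC·CAC·CAC·CAC·CAC·CAC
    A ↦ B
    B ↦ CAC
    C ↦ BB

A->B, B->CAC, C->BB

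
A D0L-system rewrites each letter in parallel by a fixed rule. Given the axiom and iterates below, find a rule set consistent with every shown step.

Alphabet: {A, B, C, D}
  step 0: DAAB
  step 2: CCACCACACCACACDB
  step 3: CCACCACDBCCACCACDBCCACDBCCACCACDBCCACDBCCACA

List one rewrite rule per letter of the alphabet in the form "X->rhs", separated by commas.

A->CDB, B->A, C->CCA, D->C

  step 2 ⇒ step 3: CCACCACACCACACDB ⇒ CCA·CCA·CDB·CCA·CCA·CDB·CCA·CDB·CCA·CCA·CDB·CCA·CDB·CCA·C·A
    A ↦ CDB
    B ↦ A
    C ↦ CCA
    D ↦ C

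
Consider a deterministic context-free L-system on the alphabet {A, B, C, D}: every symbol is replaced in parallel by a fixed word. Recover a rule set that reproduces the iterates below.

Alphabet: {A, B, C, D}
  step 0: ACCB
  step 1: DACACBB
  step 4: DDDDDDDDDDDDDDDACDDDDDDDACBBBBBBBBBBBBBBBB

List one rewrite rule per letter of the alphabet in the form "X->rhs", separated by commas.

  step 0 ⇒ step 1: ACCB ⇒ D·AC·AC·BB
    A ↦ D
    B ↦ BB
    C ↦ AC
    D ↦ DD  (constrained at step 1)

A->D, B->BB, C->AC, D->DD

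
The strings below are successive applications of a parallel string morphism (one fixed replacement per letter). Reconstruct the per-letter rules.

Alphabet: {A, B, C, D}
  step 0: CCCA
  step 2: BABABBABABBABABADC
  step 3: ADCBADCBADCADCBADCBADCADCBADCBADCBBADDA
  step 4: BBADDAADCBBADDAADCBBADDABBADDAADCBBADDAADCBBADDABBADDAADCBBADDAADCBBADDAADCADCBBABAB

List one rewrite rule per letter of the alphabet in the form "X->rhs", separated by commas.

  step 3 ⇒ step 4: ADCBADCBADCADCBADCBADCADCBADCBADCBBADDA ⇒ B·BA·DDA·ADC·B·BA·DDA·ADC·B·BA·DDA·B·BA·DDA·ADC·B·BA·DDA·ADC·B·BA·DDA·B·BA·DDA·ADC·B·BA·DDA·ADC·B·BA·DDA·ADC·ADC·B·BA·BA·B
    A ↦ B
    B ↦ ADC
    C ↦ DDA
    D ↦ BA

A->B, B->ADC, C->DDA, D->BA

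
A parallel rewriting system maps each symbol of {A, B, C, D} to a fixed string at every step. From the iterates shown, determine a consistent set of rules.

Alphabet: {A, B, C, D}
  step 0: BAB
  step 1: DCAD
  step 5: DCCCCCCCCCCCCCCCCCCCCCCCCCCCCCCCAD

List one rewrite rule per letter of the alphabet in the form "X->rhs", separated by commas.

A->CA, B->D, C->CC, D->B

  step 0 ⇒ step 1: BAB ⇒ D·CA·D
    A ↦ CA
    B ↦ D
    C ↦ CC  (constrained at step 1)
    D ↦ B  (constrained at step 1)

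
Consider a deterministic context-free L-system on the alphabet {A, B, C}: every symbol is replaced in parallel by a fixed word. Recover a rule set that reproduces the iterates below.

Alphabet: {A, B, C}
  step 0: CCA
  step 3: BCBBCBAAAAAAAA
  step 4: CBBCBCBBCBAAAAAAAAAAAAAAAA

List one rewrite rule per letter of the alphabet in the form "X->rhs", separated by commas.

  step 3 ⇒ step 4: BCBBCBAAAAAAAA ⇒ CB·B·CB·CB·B·CB·AA·AA·AA·AA·AA·AA·AA·AA
    A ↦ AA
    B ↦ CB
    C ↦ B

A->AA, B->CB, C->B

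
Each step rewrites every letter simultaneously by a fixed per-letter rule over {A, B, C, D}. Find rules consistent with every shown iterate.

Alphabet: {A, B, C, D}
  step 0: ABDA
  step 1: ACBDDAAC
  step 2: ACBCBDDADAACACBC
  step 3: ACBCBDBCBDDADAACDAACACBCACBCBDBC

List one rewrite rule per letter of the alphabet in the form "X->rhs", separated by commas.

A->AC, B->BD, C->BC, D->DA

  step 2 ⇒ step 3: ACBCBDDADAACACBC ⇒ AC·BC·BD·BC·BD·DA·DA·AC·DA·AC·AC·BC·AC·BC·BD·BC
    A ↦ AC
    B ↦ BD
    C ↦ BC
    D ↦ DA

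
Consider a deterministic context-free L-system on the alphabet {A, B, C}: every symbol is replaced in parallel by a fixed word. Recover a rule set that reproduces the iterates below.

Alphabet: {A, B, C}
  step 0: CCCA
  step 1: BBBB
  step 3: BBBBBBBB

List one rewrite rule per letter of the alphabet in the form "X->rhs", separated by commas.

  step 0 ⇒ step 1: CCCA ⇒ B·B·B·B
    A ↦ B
    C ↦ B
    B ↦ CA  (constrained at step 1)

A->B, B->CA, C->B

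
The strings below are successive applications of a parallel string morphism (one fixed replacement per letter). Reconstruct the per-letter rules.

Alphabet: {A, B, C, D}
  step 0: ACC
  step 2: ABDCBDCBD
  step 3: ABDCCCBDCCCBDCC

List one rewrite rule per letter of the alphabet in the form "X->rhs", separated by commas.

  step 2 ⇒ step 3: ABDCBDCBD ⇒ AB·D·CC·CB·D·CC·CB·D·CC
    A ↦ AB
    B ↦ D
    C ↦ CB
    D ↦ CC

A->AB, B->D, C->CB, D->CC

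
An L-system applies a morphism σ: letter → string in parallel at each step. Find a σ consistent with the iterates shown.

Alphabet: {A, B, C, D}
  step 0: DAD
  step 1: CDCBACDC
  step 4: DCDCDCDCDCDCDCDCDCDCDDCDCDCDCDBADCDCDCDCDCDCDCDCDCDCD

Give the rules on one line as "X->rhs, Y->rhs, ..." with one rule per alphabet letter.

  step 0 ⇒ step 1: DAD ⇒ CDC·BA·CDC
    A ↦ BA
    D ↦ CDC
    B ↦ D  (constrained at step 1)
    C ↦ D  (constrained at step 1)

A->BA, B->D, C->D, D->CDC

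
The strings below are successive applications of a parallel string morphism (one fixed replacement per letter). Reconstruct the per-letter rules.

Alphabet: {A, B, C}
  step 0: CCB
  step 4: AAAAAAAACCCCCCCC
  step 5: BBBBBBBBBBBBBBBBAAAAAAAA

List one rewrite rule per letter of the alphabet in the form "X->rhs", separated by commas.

A->BB, B->CC, C->A

  step 4 ⇒ step 5: AAAAAAAACCCCCCCC ⇒ BB·BB·BB·BB·BB·BB·BB·BB·A·A·A·A·A·A·A·A
    A ↦ BB
    C ↦ A
    B ↦ CC  (constrained at step 0)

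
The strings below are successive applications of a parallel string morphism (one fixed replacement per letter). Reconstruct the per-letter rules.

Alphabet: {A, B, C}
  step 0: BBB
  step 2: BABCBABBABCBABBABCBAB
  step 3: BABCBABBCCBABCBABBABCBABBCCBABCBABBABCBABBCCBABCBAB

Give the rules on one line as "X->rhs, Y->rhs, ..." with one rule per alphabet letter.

  step 2 ⇒ step 3: BABCBABBABCBABBABCBAB ⇒ BAB·C·BAB·BCC·BAB·C·BAB·BAB·C·BAB·BCC·BAB·C·BAB·BAB·C·BAB·BCC·BAB·C·BAB
    A ↦ C
    B ↦ BAB
    C ↦ BCC

A->C, B->BAB, C->BCC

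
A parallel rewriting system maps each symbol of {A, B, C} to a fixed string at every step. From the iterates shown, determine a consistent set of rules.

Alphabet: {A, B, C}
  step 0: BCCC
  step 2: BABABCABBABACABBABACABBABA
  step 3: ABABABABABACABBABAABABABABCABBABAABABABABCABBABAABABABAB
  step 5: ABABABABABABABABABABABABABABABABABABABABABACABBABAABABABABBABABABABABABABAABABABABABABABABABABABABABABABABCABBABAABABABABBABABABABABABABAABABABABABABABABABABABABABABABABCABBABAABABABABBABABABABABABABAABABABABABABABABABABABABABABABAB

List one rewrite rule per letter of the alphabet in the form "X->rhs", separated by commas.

  step 2 ⇒ step 3: BABABCABBABACABBABACABBABA ⇒ ABA·B·ABA·B·ABA·CAB·B·ABA·ABA·B·ABA·B·CAB·B·ABA·ABA·B·ABA·B·CAB·B·ABA·ABA·B·ABA·B
    A ↦ B
    B ↦ ABA
    C ↦ CAB

A->B, B->ABA, C->CAB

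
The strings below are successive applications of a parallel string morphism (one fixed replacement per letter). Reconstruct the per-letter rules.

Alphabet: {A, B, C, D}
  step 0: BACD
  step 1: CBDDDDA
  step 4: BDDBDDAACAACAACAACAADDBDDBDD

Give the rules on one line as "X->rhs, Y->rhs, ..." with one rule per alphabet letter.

  step 0 ⇒ step 1: BACD ⇒ C·BDD·DD·A
    A ↦ BDD
    B ↦ C
    C ↦ DD
    D ↦ A

A->BDD, B->C, C->DD, D->A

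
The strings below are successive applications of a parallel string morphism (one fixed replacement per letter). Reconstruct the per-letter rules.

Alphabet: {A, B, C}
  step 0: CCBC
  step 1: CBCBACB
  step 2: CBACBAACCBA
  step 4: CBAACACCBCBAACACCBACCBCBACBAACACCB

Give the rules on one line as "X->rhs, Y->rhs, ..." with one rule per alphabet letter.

A->AC, B->A, C->CB

  step 1 ⇒ step 2: CBCBACB ⇒ CB·A·CB·A·AC·CB·A
    A ↦ AC
    B ↦ A
    C ↦ CB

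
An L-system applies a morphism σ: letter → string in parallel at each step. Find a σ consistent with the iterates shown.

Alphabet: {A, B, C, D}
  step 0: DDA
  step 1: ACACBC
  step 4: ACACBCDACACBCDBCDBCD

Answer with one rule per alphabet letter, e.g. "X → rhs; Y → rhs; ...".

A->BC, B->D, C->D, D->AC

  step 0 ⇒ step 1: DDA ⇒ AC·AC·BC
    A ↦ BC
    D ↦ AC
    B ↦ D  (constrained at step 1)
    C ↦ D  (constrained at step 1)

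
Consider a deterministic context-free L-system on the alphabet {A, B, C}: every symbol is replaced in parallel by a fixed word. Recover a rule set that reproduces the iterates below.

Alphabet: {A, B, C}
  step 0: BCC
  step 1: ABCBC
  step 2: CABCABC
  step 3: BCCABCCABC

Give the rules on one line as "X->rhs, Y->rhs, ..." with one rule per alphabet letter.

A->C, B->A, C->BC

  step 2 ⇒ step 3: CABCABC ⇒ BC·C·A·BC·C·A·BC
    A ↦ C
    B ↦ A
    C ↦ BC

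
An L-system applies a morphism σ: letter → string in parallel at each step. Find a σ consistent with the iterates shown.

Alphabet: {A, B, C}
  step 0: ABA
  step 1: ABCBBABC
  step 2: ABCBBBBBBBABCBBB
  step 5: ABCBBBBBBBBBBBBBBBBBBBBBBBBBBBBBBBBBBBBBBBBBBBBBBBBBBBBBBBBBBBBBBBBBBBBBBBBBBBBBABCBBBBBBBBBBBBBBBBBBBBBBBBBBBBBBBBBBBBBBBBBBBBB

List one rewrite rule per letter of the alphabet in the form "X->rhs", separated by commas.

  step 1 ⇒ step 2: ABCBBABC ⇒ ABC·BB·B·BB·BB·ABC·BB·B
    A ↦ ABC
    B ↦ BB
    C ↦ B

A->ABC, B->BB, C->B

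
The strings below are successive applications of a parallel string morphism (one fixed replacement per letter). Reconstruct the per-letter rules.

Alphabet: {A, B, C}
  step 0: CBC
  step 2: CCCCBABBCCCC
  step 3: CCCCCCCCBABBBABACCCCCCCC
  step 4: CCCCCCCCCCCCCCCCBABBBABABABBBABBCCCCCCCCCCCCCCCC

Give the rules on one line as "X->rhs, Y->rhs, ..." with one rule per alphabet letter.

  step 3 ⇒ step 4: CCCCCCCCBABBBABACCCCCCCC ⇒ CC·CC·CC·CC·CC·CC·CC·CC·BA·BB·BA·BA·BA·BB·BA·BB·CC·CC·CC·CC·CC·CC·CC·CC
    A ↦ BB
    B ↦ BA
    C ↦ CC

A->BB, B->BA, C->CC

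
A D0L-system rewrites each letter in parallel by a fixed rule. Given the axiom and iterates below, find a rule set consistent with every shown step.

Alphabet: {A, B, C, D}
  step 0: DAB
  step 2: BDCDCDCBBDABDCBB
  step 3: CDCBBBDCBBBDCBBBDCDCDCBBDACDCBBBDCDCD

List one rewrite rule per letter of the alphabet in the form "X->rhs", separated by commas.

A->DA, B->CD, C->BD, D->CBB

  step 2 ⇒ step 3: BDCDCDCBBDABDCBB ⇒ CD·CBB·BD·CBB·BD·CBB·BD·CD·CD·CBB·DA·CD·CBB·BD·CD·CD
    A ↦ DA
    B ↦ CD
    C ↦ BD
    D ↦ CBB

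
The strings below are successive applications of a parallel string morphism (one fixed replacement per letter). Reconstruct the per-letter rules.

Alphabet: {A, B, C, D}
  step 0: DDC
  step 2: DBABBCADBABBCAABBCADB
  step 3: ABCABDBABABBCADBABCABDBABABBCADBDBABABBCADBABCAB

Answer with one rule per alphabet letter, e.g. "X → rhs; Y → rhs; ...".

A->DB, B->AB, C->BCA, D->ABC

  step 2 ⇒ step 3: DBABBCADBABBCAABBCADB ⇒ ABC·AB·DB·AB·AB·BCA·DB·ABC·AB·DB·AB·AB·BCA·DB·DB·AB·AB·BCA·DB·ABC·AB
    A ↦ DB
    B ↦ AB
    C ↦ BCA
    D ↦ ABC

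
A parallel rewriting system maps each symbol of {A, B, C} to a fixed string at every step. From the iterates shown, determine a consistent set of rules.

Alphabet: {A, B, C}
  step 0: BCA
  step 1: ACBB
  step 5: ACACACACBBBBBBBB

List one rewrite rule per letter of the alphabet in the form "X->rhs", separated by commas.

  step 0 ⇒ step 1: BCA ⇒ AC·B·B
    A ↦ B
    B ↦ AC
    C ↦ B

A->B, B->AC, C->B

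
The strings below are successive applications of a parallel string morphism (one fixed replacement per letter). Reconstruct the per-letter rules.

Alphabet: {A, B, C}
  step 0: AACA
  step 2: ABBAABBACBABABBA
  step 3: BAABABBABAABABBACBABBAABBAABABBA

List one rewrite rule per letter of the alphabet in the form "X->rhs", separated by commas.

  step 2 ⇒ step 3: ABBAABBACBABABBA ⇒ BA·AB·AB·BA·BA·AB·AB·BA·CB·AB·BA·AB·BA·AB·AB·BA
    A ↦ BA
    B ↦ AB
    C ↦ CB

A->BA, B->AB, C->CB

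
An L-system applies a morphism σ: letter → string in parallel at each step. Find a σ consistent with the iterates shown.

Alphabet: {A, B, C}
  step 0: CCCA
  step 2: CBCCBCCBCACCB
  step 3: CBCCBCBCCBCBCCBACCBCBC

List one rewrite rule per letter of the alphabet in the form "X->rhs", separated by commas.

  step 2 ⇒ step 3: CBCCBCCBCACCB ⇒ CB·C·CB·CB·C·CB·CB·C·CB·AC·CB·CB·C
    A ↦ AC
    B ↦ C
    C ↦ CB

A->AC, B->C, C->CB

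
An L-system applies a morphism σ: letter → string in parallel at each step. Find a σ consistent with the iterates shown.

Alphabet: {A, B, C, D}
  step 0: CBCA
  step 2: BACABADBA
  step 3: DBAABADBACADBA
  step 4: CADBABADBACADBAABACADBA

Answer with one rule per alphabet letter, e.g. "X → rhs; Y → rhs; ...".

  step 3 ⇒ step 4: DBAABADBACADBA ⇒ CA·D·BA·BA·D·BA·CA·D·BA·A·BA·CA·D·BA
    A ↦ BA
    B ↦ D
    C ↦ A
    D ↦ CA

A->BA, B->D, C->A, D->CA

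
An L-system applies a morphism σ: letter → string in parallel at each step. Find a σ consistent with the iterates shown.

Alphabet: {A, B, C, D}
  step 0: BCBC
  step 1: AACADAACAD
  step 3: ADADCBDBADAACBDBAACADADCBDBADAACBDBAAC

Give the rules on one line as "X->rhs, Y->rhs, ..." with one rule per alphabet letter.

A->C, B->AAC, C->AD, D->BDB

  step 0 ⇒ step 1: BCBC ⇒ AAC·AD·AAC·AD
    B ↦ AAC
    C ↦ AD
    A ↦ C  (constrained at step 1)
    D ↦ BDB  (constrained at step 1)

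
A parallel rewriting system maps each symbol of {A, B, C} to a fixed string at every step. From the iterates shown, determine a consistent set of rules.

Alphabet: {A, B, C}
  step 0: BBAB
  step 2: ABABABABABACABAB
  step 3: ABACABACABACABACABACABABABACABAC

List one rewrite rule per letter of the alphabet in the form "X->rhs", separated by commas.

A->AB, B->AC, C->AB

  step 2 ⇒ step 3: ABABABABABACABAB ⇒ AB·AC·AB·AC·AB·AC·AB·AC·AB·AC·AB·AB·AB·AC·AB·AC
    A ↦ AB
    B ↦ AC
    C ↦ AB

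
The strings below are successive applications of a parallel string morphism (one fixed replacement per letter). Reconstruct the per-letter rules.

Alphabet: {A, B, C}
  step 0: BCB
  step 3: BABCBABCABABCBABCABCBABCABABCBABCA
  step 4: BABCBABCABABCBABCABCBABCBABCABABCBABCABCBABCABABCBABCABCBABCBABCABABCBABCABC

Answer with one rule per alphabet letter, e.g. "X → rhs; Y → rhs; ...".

A->BC, B->BA, C->BCA

  step 3 ⇒ step 4: BABCBABCABABCBABCABCBABCABABCBABCA ⇒ BA·BC·BA·BCA·BA·BC·BA·BCA·BC·BA·BC·BA·BCA·BA·BC·BA·BCA·BC·BA·BCA·BA·BC·BA·BCA·BC·BA·BC·BA·BCA·BA·BC·BA·BCA·BC
    A ↦ BC
    B ↦ BA
    C ↦ BCA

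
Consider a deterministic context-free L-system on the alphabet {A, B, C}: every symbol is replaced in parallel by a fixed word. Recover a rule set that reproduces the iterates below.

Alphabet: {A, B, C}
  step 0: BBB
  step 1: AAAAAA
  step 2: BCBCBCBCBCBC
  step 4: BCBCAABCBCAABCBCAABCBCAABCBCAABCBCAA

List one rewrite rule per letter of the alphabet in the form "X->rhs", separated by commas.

A->BC, B->AA, C->B

  step 1 ⇒ step 2: AAAAAA ⇒ BC·BC·BC·BC·BC·BC
    A ↦ BC
  step 0 ⇒ step 1: BBB ⇒ AA·AA·AA
    B ↦ AA
    C ↦ B  (constrained at step 2)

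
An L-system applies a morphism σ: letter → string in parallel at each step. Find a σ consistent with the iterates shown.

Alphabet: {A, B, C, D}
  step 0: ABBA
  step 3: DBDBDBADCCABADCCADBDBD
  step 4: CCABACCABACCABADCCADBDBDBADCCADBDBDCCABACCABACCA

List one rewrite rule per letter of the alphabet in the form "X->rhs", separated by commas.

  step 3 ⇒ step 4: DBDBDBADCCABADCCADBDBD ⇒ CCA·BA·CCA·BA·CCA·BA·D·CCA·DB·DB·D·BA·D·CCA·DB·DB·D·CCA·BA·CCA·BA·CCA
    A ↦ D
    B ↦ BA
    C ↦ DB
    D ↦ CCA

A->D, B->BA, C->DB, D->CCA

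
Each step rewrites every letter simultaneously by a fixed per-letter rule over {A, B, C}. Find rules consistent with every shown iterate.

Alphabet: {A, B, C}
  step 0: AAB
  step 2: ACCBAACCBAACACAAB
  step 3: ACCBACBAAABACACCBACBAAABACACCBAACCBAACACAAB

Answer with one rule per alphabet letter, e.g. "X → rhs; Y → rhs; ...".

A->AC, B->AAB, C->CBA

  step 2 ⇒ step 3: ACCBAACCBAACACAAB ⇒ AC·CBA·CBA·AAB·AC·AC·CBA·CBA·AAB·AC·AC·CBA·AC·CBA·AC·AC·AAB
    A ↦ AC
    B ↦ AAB
    C ↦ CBA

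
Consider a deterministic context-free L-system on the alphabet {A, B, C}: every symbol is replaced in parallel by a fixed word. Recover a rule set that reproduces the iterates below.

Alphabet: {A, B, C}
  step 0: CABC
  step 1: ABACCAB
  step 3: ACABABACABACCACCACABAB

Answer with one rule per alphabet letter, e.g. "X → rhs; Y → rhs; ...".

  step 0 ⇒ step 1: CABC ⇒ AB·AC·C·AB
    A ↦ AC
    B ↦ C
    C ↦ AB

A->AC, B->C, C->AB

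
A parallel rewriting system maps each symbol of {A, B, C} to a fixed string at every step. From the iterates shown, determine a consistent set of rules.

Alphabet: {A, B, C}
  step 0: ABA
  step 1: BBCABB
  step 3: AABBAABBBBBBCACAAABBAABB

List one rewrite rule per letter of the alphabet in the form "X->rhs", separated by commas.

A->BB, B->CA, C->AA

  step 0 ⇒ step 1: ABA ⇒ BB·CA·BB
    A ↦ BB
    B ↦ CA
    C ↦ AA  (constrained at step 1)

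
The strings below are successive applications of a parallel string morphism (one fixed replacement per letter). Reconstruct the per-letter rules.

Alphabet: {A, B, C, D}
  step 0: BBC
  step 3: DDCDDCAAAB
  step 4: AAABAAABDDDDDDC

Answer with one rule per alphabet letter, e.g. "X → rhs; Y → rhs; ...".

  step 3 ⇒ step 4: DDCDDCAAAB ⇒ A·A·AB·A·A·AB·DD·DD·DD·C
    A ↦ DD
    B ↦ C
    C ↦ AB
    D ↦ A

A->DD, B->C, C->AB, D->A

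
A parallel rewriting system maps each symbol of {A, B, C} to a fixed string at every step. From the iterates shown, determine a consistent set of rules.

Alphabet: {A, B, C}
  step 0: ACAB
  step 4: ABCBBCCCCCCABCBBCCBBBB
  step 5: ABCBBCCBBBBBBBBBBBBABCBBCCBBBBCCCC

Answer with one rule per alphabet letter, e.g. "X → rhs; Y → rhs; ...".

A->AB, B->C, C->BB

  step 4 ⇒ step 5: ABCBBCCCCCCABCBBCCBBBB ⇒ AB·C·BB·C·C·BB·BB·BB·BB·BB·BB·AB·C·BB·C·C·BB·BB·C·C·C·C
    A ↦ AB
    B ↦ C
    C ↦ BB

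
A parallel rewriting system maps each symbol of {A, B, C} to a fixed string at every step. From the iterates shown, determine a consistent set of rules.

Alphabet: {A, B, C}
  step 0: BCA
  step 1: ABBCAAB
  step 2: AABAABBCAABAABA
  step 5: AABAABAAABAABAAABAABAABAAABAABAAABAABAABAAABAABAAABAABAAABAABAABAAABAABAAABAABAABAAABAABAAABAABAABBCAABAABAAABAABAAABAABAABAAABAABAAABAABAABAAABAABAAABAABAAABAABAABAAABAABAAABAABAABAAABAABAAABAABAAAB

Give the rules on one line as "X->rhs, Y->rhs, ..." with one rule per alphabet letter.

  step 1 ⇒ step 2: ABBCAAB ⇒ AAB·A·A·BBC·AAB·AAB·A
    A ↦ AAB
    B ↦ A
    C ↦ BBC

A->AAB, B->A, C->BBC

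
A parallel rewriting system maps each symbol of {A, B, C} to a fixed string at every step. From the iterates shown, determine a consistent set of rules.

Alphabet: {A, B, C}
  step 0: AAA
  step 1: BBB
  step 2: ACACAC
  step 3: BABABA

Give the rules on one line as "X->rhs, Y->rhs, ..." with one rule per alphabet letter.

  step 2 ⇒ step 3: ACACAC ⇒ B·A·B·A·B·A
    A ↦ B
    C ↦ A
  step 1 ⇒ step 2: BBB ⇒ AC·AC·AC
    B ↦ AC

A->B, B->AC, C->A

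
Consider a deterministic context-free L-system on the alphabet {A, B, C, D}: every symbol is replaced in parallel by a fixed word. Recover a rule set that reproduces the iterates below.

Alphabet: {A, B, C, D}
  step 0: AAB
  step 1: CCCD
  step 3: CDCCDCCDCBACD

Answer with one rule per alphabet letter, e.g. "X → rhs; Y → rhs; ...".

A->C, B->CD, C->BA, D->CB

  step 0 ⇒ step 1: AAB ⇒ C·C·CD
    A ↦ C
    B ↦ CD
    C ↦ BA  (constrained at step 1)
    D ↦ CB  (constrained at step 1)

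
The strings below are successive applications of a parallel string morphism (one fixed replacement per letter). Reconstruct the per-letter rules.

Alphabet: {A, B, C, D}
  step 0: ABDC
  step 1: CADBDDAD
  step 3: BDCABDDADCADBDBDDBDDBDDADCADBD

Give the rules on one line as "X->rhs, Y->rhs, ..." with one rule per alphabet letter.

  step 0 ⇒ step 1: ABDC ⇒ CA·D·BD·DAD
    A ↦ CA
    B ↦ D
    C ↦ DAD
    D ↦ BD

A->CA, B->D, C->DAD, D->BD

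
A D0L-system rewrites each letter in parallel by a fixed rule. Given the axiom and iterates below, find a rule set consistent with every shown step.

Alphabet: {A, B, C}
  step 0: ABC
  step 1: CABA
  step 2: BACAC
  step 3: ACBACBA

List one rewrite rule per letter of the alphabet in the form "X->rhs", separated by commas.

  step 2 ⇒ step 3: BACAC ⇒ A·C·BA·C·BA
    A ↦ C
    B ↦ A
    C ↦ BA

A->C, B->A, C->BA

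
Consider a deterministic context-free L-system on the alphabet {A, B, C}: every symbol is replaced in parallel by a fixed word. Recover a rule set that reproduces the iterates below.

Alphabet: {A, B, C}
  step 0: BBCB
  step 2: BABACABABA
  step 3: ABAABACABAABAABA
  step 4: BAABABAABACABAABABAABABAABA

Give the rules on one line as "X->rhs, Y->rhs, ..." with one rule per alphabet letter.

  step 3 ⇒ step 4: ABAABACABAABAABA ⇒ BA·A·BA·BA·A·BA·CA·BA·A·BA·BA·A·BA·BA·A·BA
    A ↦ BA
    B ↦ A
    C ↦ CA

A->BA, B->A, C->CA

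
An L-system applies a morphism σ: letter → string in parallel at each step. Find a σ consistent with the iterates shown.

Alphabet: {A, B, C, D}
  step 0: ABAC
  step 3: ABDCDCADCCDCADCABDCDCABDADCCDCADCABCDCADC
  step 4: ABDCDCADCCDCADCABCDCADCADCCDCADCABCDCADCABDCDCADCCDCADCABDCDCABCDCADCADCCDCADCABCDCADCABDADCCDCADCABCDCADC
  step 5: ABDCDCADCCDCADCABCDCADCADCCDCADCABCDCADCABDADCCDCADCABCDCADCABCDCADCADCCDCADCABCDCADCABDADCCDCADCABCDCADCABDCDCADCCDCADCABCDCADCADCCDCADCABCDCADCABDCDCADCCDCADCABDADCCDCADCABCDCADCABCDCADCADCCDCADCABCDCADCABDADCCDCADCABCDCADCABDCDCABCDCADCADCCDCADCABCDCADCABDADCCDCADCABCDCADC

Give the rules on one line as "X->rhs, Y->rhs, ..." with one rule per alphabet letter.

A->AB, B->D, C->ADC, D->CDC

  step 4 ⇒ step 5: ABDCDCADCCDCADCABCDCADCADCCDCADCABCDCADCABDCDCADCCDCADCABDCDCABCDCADCADCCDCADCABCDCADCABDADCCDCADCABCDCADC ⇒ AB·D·CDC·ADC·CDC·ADC·AB·CDC·ADC·ADC·CDC·ADC·AB·CDC·ADC·AB·D·ADC·CDC·ADC·AB·CDC·ADC·AB·CDC·ADC·ADC·CDC·ADC·AB·CDC·ADC·AB·D·ADC·CDC·ADC·AB·CDC·ADC·AB·D·CDC·ADC·CDC·ADC·AB·CDC·ADC·ADC·CDC·ADC·AB·CDC·ADC·AB·D·CDC·ADC·CDC·ADC·AB·D·ADC·CDC·ADC·AB·CDC·ADC·AB·CDC·ADC·ADC·CDC·ADC·AB·CDC·ADC·AB·D·ADC·CDC·ADC·AB·CDC·ADC·AB·D·CDC·AB·CDC·ADC·ADC·CDC·ADC·AB·CDC·ADC·AB·D·ADC·CDC·ADC·AB·CDC·ADC
    A ↦ AB
    B ↦ D
    C ↦ ADC
    D ↦ CDC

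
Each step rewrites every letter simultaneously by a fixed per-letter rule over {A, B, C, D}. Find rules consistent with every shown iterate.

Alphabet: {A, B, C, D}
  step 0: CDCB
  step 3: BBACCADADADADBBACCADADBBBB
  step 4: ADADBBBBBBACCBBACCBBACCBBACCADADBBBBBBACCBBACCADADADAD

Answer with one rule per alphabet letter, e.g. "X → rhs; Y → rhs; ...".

  step 3 ⇒ step 4: BBACCADADADADBBACCADADBBBB ⇒ AD·AD·BB·B·B·BB·ACC·BB·ACC·BB·ACC·BB·ACC·AD·AD·BB·B·B·BB·ACC·BB·ACC·AD·AD·AD·AD
    A ↦ BB
    B ↦ AD
    C ↦ B
    D ↦ ACC

A->BB, B->AD, C->B, D->ACC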